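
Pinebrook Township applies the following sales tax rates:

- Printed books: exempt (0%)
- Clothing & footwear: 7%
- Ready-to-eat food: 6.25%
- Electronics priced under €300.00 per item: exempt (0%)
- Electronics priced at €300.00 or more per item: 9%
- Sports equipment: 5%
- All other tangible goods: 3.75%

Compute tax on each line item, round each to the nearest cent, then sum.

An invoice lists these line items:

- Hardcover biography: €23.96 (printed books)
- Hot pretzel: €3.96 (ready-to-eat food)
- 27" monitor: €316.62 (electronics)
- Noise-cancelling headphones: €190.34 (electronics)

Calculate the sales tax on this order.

€28.75

Hardcover biography €23.96: printed books → 0% → €0.00
Hot pretzel €3.96: ready-to-eat food → 6.25% → €0.25
27" monitor €316.62: electronics, €300.00 or more → 9% → €28.50
Noise-cancelling headphones €190.34: electronics, under €300.00 → 0% → €0.00
Total tax = €0.25 + €28.50 = €28.75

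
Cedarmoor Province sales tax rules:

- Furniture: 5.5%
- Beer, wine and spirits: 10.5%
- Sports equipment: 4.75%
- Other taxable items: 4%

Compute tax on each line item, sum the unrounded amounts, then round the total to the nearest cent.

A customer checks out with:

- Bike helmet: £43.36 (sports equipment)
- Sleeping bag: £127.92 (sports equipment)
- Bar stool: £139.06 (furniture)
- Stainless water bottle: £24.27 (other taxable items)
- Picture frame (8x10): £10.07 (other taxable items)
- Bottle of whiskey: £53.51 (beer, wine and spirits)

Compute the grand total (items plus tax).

Bike helmet £43.36: sports equipment → 4.75% → £2.0596
Sleeping bag £127.92: sports equipment → 4.75% → £6.0762
Bar stool £139.06: furniture → 5.5% → £7.6483
Stainless water bottle £24.27: other taxable items → 4% → £0.9708
Picture frame (8x10) £10.07: other taxable items → 4% → £0.4028
Bottle of whiskey £53.51: beer, wine and spirits → 10.5% → £5.61855
Subtotal = £398.19; unrounded tax = £22.77625 → £22.78; total due = £420.97

£420.97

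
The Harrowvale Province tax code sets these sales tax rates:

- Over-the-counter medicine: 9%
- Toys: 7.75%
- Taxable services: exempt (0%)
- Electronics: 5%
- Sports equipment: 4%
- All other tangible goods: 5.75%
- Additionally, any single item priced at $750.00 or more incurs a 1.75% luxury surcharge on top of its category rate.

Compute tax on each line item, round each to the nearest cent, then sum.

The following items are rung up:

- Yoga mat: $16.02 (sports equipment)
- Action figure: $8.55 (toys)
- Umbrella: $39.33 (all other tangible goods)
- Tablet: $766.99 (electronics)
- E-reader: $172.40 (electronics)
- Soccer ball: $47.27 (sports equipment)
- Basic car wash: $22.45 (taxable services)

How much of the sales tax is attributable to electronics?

Tablet $766.99: electronics → 5% + 1.75% surcharge = 6.75% → $51.77
E-reader $172.40: electronics → 5% → $8.62
Tax on electronics = $51.77 + $8.62 = $60.39

$60.39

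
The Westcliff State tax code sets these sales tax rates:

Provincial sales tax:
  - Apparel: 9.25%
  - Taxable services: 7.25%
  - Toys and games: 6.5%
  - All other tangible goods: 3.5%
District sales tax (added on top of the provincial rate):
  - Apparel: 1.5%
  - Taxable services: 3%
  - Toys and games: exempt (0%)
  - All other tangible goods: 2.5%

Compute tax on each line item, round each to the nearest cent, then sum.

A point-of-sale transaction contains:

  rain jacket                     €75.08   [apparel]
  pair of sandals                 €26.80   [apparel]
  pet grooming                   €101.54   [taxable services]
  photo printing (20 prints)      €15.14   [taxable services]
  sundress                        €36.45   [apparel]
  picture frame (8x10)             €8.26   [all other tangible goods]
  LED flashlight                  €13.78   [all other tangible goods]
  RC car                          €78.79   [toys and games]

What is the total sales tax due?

Rain jacket €75.08: apparel → 9.25% + 1.5% district = 10.75% → €8.07
Pair of sandals €26.80: apparel → 9.25% + 1.5% district = 10.75% → €2.88
Pet grooming €101.54: taxable services → 7.25% + 3% district = 10.25% → €10.41
Photo printing (20 prints) €15.14: taxable services → 7.25% + 3% district = 10.25% → €1.55
Sundress €36.45: apparel → 9.25% + 1.5% district = 10.75% → €3.92
Picture frame (8x10) €8.26: all other tangible goods → 3.5% + 2.5% district = 6% → €0.50
LED flashlight €13.78: all other tangible goods → 3.5% + 2.5% district = 6% → €0.83
RC car €78.79: toys and games → 6.5% + 0% district = 6.5% → €5.12
Total tax = €8.07 + €2.88 + €10.41 + €1.55 + €3.92 + €0.50 + €0.83 + €5.12 = €33.28

€33.28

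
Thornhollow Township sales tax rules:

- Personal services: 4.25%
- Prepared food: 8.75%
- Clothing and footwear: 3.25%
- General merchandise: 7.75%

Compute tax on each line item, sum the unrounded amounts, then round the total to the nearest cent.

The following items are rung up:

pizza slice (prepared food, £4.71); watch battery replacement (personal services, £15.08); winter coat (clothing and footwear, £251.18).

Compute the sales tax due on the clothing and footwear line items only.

£8.16

Winter coat £251.18: clothing and footwear → 3.25% → £8.16335
Tax on clothing and footwear: unrounded sum = £8.16335 → £8.16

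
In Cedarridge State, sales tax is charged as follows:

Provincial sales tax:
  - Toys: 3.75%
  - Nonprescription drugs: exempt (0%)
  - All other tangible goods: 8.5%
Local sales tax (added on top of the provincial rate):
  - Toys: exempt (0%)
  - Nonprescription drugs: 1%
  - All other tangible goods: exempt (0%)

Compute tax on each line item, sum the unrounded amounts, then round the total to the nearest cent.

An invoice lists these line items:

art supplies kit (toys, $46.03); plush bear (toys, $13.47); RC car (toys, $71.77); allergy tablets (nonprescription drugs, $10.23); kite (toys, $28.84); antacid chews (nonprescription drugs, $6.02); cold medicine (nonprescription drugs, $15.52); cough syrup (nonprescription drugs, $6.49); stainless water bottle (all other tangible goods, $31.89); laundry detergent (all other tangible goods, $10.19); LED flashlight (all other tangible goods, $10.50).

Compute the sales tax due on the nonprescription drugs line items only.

$0.38

Allergy tablets $10.23: nonprescription drugs → 0% + 1% local = 1% → $0.1023
Antacid chews $6.02: nonprescription drugs → 0% + 1% local = 1% → $0.0602
Cold medicine $15.52: nonprescription drugs → 0% + 1% local = 1% → $0.1552
Cough syrup $6.49: nonprescription drugs → 0% + 1% local = 1% → $0.0649
Tax on nonprescription drugs: unrounded sum = $0.3826 → $0.38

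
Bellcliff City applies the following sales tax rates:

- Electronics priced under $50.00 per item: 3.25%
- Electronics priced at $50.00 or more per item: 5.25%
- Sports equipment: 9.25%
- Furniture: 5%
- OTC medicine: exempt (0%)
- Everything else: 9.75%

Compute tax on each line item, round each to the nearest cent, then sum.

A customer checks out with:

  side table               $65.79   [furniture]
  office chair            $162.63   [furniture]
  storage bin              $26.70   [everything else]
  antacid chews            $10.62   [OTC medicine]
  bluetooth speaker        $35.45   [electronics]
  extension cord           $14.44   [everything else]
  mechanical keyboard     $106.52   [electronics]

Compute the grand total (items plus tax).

$444.32

Side table $65.79: furniture → 5% → $3.29
Office chair $162.63: furniture → 5% → $8.13
Storage bin $26.70: everything else → 9.75% → $2.60
Antacid chews $10.62: OTC medicine → 0% → $0.00
Bluetooth speaker $35.45: electronics, under $50.00 → 3.25% → $1.15
Extension cord $14.44: everything else → 9.75% → $1.41
Mechanical keyboard $106.52: electronics, $50.00 or more → 5.25% → $5.59
Subtotal = $422.15; tax = $22.17; total due = $444.32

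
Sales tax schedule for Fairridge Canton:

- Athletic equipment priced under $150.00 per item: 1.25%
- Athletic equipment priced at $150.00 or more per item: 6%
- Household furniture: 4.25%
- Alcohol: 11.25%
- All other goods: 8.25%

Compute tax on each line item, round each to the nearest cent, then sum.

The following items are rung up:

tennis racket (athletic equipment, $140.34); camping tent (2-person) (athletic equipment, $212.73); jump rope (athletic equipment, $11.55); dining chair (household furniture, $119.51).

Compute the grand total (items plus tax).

Tennis racket $140.34: athletic equipment, under $150.00 → 1.25% → $1.75
Camping tent (2-person) $212.73: athletic equipment, $150.00 or more → 6% → $12.76
Jump rope $11.55: athletic equipment, under $150.00 → 1.25% → $0.14
Dining chair $119.51: household furniture → 4.25% → $5.08
Subtotal = $484.13; tax = $19.73; total due = $503.86

$503.86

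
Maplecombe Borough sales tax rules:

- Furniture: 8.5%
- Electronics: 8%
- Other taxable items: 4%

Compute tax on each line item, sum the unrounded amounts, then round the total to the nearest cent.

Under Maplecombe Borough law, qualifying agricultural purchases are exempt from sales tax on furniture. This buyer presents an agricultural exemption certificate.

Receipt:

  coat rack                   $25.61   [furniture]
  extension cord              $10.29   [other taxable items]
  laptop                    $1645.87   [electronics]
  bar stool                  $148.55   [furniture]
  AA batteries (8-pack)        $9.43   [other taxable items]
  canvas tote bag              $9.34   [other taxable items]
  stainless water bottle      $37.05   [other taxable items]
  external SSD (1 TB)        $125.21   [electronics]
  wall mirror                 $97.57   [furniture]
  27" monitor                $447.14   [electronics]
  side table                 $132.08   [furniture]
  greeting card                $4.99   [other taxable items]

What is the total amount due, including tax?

Coat rack $25.61: furniture, buyer-exempt → 0% → $0.00
Extension cord $10.29: other taxable items → 4% → $0.4116
Laptop $1645.87: electronics → 8% → $131.6696
Bar stool $148.55: furniture, buyer-exempt → 0% → $0.00
AA batteries (8-pack) $9.43: other taxable items → 4% → $0.3772
Canvas tote bag $9.34: other taxable items → 4% → $0.3736
Stainless water bottle $37.05: other taxable items → 4% → $1.482
External SSD (1 TB) $125.21: electronics → 8% → $10.0168
Wall mirror $97.57: furniture, buyer-exempt → 0% → $0.00
27" monitor $447.14: electronics → 8% → $35.7712
Side table $132.08: furniture, buyer-exempt → 0% → $0.00
Greeting card $4.99: other taxable items → 4% → $0.1996
Subtotal = $2693.13; unrounded tax = $180.3016 → $180.30; total due = $2873.43

$2873.43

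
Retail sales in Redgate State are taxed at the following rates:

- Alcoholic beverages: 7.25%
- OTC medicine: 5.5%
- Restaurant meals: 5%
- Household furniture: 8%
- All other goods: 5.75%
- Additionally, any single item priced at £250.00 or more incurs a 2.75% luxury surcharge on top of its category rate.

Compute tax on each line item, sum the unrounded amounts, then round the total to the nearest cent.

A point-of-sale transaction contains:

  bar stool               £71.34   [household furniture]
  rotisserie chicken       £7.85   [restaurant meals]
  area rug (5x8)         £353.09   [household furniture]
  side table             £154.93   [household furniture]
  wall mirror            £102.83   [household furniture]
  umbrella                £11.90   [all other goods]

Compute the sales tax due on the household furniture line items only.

Bar stool £71.34: household furniture → 8% → £5.7072
Area rug (5x8) £353.09: household furniture → 8% + 2.75% surcharge = 10.75% → £37.957175
Side table £154.93: household furniture → 8% → £12.3944
Wall mirror £102.83: household furniture → 8% → £8.2264
Tax on household furniture: unrounded sum = £64.285175 → £64.29

£64.29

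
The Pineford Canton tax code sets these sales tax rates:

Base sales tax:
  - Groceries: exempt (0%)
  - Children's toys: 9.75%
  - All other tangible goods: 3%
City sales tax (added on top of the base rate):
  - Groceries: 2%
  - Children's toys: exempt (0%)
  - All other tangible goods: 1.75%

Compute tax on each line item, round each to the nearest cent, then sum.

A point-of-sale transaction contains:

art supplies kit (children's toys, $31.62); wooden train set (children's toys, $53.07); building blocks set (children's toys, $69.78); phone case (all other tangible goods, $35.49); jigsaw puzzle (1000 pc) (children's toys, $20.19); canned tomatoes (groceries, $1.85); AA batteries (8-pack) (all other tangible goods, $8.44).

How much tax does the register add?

Art supplies kit $31.62: children's toys → 9.75% + 0% city = 9.75% → $3.08
Wooden train set $53.07: children's toys → 9.75% + 0% city = 9.75% → $5.17
Building blocks set $69.78: children's toys → 9.75% + 0% city = 9.75% → $6.80
Phone case $35.49: all other tangible goods → 3% + 1.75% city = 4.75% → $1.69
Jigsaw puzzle (1000 pc) $20.19: children's toys → 9.75% + 0% city = 9.75% → $1.97
Canned tomatoes $1.85: groceries → 0% + 2% city = 2% → $0.04
AA batteries (8-pack) $8.44: all other tangible goods → 3% + 1.75% city = 4.75% → $0.40
Total tax = $3.08 + $5.17 + $6.80 + $1.69 + $1.97 + $0.04 + $0.40 = $19.15

$19.15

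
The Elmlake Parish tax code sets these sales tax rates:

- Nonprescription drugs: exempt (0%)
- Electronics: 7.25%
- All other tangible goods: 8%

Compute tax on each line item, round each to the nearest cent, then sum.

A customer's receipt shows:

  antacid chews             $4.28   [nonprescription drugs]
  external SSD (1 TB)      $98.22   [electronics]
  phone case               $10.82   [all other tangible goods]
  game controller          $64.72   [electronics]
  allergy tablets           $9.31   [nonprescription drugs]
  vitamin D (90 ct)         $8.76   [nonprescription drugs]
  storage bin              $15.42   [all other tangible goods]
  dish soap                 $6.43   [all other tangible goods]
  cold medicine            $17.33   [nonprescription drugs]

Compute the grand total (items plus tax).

$249.71

Antacid chews $4.28: nonprescription drugs → 0% → $0.00
External SSD (1 TB) $98.22: electronics → 7.25% → $7.12
Phone case $10.82: all other tangible goods → 8% → $0.87
Game controller $64.72: electronics → 7.25% → $4.69
Allergy tablets $9.31: nonprescription drugs → 0% → $0.00
Vitamin D (90 ct) $8.76: nonprescription drugs → 0% → $0.00
Storage bin $15.42: all other tangible goods → 8% → $1.23
Dish soap $6.43: all other tangible goods → 8% → $0.51
Cold medicine $17.33: nonprescription drugs → 0% → $0.00
Subtotal = $235.29; tax = $14.42; total due = $249.71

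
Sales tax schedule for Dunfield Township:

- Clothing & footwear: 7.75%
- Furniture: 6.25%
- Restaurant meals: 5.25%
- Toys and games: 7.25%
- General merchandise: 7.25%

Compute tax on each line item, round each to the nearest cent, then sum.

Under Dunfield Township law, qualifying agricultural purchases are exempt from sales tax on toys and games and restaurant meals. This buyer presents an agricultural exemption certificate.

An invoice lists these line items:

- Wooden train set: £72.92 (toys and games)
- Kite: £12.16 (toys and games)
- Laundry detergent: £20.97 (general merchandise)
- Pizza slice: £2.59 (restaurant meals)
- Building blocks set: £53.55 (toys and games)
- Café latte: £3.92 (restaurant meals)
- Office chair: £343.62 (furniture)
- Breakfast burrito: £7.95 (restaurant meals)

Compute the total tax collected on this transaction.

£23.00

Wooden train set £72.92: toys and games, buyer-exempt → 0% → £0.00
Kite £12.16: toys and games, buyer-exempt → 0% → £0.00
Laundry detergent £20.97: general merchandise → 7.25% → £1.52
Pizza slice £2.59: restaurant meals, buyer-exempt → 0% → £0.00
Building blocks set £53.55: toys and games, buyer-exempt → 0% → £0.00
Café latte £3.92: restaurant meals, buyer-exempt → 0% → £0.00
Office chair £343.62: furniture → 6.25% → £21.48
Breakfast burrito £7.95: restaurant meals, buyer-exempt → 0% → £0.00
Total tax = £1.52 + £21.48 = £23.00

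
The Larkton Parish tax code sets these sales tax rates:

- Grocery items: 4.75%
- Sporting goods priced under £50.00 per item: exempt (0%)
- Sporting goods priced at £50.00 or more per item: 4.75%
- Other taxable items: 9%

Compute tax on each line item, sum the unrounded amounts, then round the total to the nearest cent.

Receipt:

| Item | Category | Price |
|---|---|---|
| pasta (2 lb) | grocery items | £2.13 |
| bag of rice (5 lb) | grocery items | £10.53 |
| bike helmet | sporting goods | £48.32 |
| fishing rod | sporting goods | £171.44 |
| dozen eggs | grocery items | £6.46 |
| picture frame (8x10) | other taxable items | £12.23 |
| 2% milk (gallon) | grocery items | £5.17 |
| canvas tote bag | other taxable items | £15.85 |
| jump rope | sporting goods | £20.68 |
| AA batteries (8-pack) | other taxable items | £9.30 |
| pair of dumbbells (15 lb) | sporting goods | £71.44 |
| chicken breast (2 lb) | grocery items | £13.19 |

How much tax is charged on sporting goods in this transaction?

Bike helmet £48.32: sporting goods, under £50.00 → 0% → £0.00
Fishing rod £171.44: sporting goods, £50.00 or more → 4.75% → £8.1434
Jump rope £20.68: sporting goods, under £50.00 → 0% → £0.00
Pair of dumbbells (15 lb) £71.44: sporting goods, £50.00 or more → 4.75% → £3.3934
Tax on sporting goods: unrounded sum = £11.5368 → £11.54

£11.54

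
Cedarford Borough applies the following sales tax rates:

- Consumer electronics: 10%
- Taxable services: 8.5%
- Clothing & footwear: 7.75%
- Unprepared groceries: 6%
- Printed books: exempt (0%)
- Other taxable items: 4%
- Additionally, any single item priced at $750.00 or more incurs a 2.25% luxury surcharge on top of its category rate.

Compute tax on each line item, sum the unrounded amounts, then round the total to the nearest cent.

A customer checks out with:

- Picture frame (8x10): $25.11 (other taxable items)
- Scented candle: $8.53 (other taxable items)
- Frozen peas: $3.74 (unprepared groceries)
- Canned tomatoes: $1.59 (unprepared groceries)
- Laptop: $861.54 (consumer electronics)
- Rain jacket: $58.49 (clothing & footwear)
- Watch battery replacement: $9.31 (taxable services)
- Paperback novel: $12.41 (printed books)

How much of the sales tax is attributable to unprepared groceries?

$0.32

Frozen peas $3.74: unprepared groceries → 6% → $0.2244
Canned tomatoes $1.59: unprepared groceries → 6% → $0.0954
Tax on unprepared groceries: unrounded sum = $0.3198 → $0.32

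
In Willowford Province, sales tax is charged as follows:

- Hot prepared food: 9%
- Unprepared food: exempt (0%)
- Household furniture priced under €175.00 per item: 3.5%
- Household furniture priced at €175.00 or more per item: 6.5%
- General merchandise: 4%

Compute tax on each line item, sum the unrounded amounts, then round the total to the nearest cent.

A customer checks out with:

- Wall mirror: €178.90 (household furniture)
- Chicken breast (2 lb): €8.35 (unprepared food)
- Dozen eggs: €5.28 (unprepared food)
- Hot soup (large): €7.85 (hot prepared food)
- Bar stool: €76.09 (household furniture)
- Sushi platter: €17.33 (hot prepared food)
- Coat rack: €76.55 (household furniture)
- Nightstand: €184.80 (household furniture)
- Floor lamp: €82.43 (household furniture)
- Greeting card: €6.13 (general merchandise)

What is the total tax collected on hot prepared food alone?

Hot soup (large) €7.85: hot prepared food → 9% → €0.7065
Sushi platter €17.33: hot prepared food → 9% → €1.5597
Tax on hot prepared food: unrounded sum = €2.2662 → €2.27

€2.27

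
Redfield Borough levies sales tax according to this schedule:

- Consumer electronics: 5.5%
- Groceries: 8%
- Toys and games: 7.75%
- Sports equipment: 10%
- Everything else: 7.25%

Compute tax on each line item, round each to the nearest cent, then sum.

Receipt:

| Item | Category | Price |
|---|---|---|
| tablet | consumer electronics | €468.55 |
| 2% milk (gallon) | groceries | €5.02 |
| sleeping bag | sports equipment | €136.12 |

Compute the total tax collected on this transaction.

€39.78

Tablet €468.55: consumer electronics → 5.5% → €25.77
2% milk (gallon) €5.02: groceries → 8% → €0.40
Sleeping bag €136.12: sports equipment → 10% → €13.61
Total tax = €25.77 + €0.40 + €13.61 = €39.78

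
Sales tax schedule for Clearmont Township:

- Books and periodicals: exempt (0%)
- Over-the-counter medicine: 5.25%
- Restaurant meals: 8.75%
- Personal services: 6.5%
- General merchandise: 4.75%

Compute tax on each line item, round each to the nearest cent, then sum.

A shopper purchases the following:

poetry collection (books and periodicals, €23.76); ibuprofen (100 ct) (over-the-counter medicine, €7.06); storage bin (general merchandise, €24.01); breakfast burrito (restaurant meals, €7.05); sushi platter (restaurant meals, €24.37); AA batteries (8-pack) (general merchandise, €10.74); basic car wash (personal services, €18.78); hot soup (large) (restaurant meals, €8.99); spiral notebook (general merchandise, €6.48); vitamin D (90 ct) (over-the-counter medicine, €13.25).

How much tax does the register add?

€7.79

Poetry collection €23.76: books and periodicals → 0% → €0.00
Ibuprofen (100 ct) €7.06: over-the-counter medicine → 5.25% → €0.37
Storage bin €24.01: general merchandise → 4.75% → €1.14
Breakfast burrito €7.05: restaurant meals → 8.75% → €0.62
Sushi platter €24.37: restaurant meals → 8.75% → €2.13
AA batteries (8-pack) €10.74: general merchandise → 4.75% → €0.51
Basic car wash €18.78: personal services → 6.5% → €1.22
Hot soup (large) €8.99: restaurant meals → 8.75% → €0.79
Spiral notebook €6.48: general merchandise → 4.75% → €0.31
Vitamin D (90 ct) €13.25: over-the-counter medicine → 5.25% → €0.70
Total tax = €0.37 + €1.14 + €0.62 + €2.13 + €0.51 + €1.22 + €0.79 + €0.31 + €0.70 = €7.79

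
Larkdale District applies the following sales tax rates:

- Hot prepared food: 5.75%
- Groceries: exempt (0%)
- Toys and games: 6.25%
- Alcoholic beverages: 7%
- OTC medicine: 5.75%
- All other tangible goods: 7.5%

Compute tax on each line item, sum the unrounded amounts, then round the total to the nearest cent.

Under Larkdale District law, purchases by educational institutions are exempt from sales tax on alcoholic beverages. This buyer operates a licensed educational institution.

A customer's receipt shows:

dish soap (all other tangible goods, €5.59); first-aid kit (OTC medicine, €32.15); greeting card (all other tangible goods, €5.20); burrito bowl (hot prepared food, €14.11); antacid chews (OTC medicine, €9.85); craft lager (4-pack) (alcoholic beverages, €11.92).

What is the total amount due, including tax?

Dish soap €5.59: all other tangible goods → 7.5% → €0.41925
First-aid kit €32.15: OTC medicine → 5.75% → €1.848625
Greeting card €5.20: all other tangible goods → 7.5% → €0.39
Burrito bowl €14.11: hot prepared food → 5.75% → €0.811325
Antacid chews €9.85: OTC medicine → 5.75% → €0.566375
Craft lager (4-pack) €11.92: alcoholic beverages, buyer-exempt → 0% → €0.00
Subtotal = €78.82; unrounded tax = €4.035575 → €4.04; total due = €82.86

€82.86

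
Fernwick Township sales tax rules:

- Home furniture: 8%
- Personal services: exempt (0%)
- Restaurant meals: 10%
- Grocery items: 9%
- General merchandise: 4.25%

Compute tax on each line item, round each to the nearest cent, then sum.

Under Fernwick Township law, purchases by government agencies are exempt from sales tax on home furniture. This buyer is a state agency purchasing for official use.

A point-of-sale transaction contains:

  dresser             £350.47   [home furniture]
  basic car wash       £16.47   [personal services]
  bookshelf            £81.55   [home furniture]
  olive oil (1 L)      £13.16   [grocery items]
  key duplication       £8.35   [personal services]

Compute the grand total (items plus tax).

Dresser £350.47: home furniture, buyer-exempt → 0% → £0.00
Basic car wash £16.47: personal services → 0% → £0.00
Bookshelf £81.55: home furniture, buyer-exempt → 0% → £0.00
Olive oil (1 L) £13.16: grocery items → 9% → £1.18
Key duplication £8.35: personal services → 0% → £0.00
Subtotal = £470.00; tax = £1.18; total due = £471.18

£471.18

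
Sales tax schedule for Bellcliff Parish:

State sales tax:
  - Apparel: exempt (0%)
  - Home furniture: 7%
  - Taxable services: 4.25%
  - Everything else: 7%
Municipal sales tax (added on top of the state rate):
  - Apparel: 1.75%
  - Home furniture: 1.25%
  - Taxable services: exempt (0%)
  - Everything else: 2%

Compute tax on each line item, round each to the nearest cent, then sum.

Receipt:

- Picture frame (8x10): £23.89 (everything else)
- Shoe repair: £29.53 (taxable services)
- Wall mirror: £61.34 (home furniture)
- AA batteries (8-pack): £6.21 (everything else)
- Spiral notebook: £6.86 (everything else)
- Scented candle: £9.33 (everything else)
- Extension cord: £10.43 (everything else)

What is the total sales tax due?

£11.43

Picture frame (8x10) £23.89: everything else → 7% + 2% municipal = 9% → £2.15
Shoe repair £29.53: taxable services → 4.25% + 0% municipal = 4.25% → £1.26
Wall mirror £61.34: home furniture → 7% + 1.25% municipal = 8.25% → £5.06
AA batteries (8-pack) £6.21: everything else → 7% + 2% municipal = 9% → £0.56
Spiral notebook £6.86: everything else → 7% + 2% municipal = 9% → £0.62
Scented candle £9.33: everything else → 7% + 2% municipal = 9% → £0.84
Extension cord £10.43: everything else → 7% + 2% municipal = 9% → £0.94
Total tax = £2.15 + £1.26 + £5.06 + £0.56 + £0.62 + £0.84 + £0.94 = £11.43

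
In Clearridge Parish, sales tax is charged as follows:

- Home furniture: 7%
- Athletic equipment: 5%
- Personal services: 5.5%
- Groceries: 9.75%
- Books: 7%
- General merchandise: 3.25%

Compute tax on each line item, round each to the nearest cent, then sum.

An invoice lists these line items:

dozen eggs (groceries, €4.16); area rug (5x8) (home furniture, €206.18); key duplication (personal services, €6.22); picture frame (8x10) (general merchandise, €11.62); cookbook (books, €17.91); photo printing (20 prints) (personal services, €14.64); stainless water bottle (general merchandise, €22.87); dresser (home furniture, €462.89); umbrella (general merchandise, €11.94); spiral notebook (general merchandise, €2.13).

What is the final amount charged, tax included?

€811.78

Dozen eggs €4.16: groceries → 9.75% → €0.41
Area rug (5x8) €206.18: home furniture → 7% → €14.43
Key duplication €6.22: personal services → 5.5% → €0.34
Picture frame (8x10) €11.62: general merchandise → 3.25% → €0.38
Cookbook €17.91: books → 7% → €1.25
Photo printing (20 prints) €14.64: personal services → 5.5% → €0.81
Stainless water bottle €22.87: general merchandise → 3.25% → €0.74
Dresser €462.89: home furniture → 7% → €32.40
Umbrella €11.94: general merchandise → 3.25% → €0.39
Spiral notebook €2.13: general merchandise → 3.25% → €0.07
Subtotal = €760.56; tax = €51.22; total due = €811.78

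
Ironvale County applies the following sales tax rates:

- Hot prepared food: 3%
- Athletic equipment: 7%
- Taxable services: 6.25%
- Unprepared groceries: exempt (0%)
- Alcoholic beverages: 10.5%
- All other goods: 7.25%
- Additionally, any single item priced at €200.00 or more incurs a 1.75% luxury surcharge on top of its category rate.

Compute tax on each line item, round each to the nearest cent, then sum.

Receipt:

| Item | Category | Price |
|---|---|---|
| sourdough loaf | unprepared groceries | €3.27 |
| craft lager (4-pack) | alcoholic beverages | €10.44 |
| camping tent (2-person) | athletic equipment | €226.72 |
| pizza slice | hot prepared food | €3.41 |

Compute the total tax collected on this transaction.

€21.04

Sourdough loaf €3.27: unprepared groceries → 0% → €0.00
Craft lager (4-pack) €10.44: alcoholic beverages → 10.5% → €1.10
Camping tent (2-person) €226.72: athletic equipment → 7% + 1.75% surcharge = 8.75% → €19.84
Pizza slice €3.41: hot prepared food → 3% → €0.10
Total tax = €1.10 + €19.84 + €0.10 = €21.04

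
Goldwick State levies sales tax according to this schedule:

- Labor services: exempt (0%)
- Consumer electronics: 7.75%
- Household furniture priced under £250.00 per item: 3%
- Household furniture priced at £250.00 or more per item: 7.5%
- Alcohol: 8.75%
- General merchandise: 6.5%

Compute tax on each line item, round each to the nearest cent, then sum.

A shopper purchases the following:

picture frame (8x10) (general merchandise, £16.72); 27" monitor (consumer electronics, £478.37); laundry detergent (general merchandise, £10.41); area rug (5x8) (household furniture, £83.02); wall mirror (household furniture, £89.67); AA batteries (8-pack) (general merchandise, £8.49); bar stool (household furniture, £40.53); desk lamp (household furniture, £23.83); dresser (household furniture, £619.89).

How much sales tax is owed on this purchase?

£92.99

Picture frame (8x10) £16.72: general merchandise → 6.5% → £1.09
27" monitor £478.37: consumer electronics → 7.75% → £37.07
Laundry detergent £10.41: general merchandise → 6.5% → £0.68
Area rug (5x8) £83.02: household furniture, under £250.00 → 3% → £2.49
Wall mirror £89.67: household furniture, under £250.00 → 3% → £2.69
AA batteries (8-pack) £8.49: general merchandise → 6.5% → £0.55
Bar stool £40.53: household furniture, under £250.00 → 3% → £1.22
Desk lamp £23.83: household furniture, under £250.00 → 3% → £0.71
Dresser £619.89: household furniture, £250.00 or more → 7.5% → £46.49
Total tax = £1.09 + £37.07 + £0.68 + £2.49 + £2.69 + £0.55 + £1.22 + £0.71 + £46.49 = £92.99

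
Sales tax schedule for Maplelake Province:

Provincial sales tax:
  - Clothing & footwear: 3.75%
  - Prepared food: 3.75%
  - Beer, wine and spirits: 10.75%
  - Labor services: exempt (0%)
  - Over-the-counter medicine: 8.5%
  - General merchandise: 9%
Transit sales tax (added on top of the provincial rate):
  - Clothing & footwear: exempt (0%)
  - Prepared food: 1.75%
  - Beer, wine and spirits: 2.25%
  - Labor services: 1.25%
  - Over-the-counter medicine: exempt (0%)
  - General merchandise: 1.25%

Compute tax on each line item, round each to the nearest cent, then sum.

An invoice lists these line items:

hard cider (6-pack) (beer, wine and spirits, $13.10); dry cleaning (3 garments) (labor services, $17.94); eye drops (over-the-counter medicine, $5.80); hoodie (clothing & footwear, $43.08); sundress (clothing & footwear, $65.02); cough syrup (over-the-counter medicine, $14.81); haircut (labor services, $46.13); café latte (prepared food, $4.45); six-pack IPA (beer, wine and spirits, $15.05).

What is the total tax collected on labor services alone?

Dry cleaning (3 garments) $17.94: labor services → 0% + 1.25% transit = 1.25% → $0.22
Haircut $46.13: labor services → 0% + 1.25% transit = 1.25% → $0.58
Tax on labor services = $0.22 + $0.58 = $0.80

$0.80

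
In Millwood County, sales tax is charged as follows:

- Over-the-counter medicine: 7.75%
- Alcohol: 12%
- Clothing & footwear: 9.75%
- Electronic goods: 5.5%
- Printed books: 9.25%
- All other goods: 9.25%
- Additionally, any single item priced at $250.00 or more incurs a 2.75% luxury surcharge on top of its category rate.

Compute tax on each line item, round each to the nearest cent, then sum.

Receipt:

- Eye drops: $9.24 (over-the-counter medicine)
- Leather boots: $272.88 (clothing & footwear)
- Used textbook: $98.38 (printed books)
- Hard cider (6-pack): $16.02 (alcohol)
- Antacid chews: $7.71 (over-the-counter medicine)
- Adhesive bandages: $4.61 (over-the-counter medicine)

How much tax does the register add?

$46.81

Eye drops $9.24: over-the-counter medicine → 7.75% → $0.72
Leather boots $272.88: clothing & footwear → 9.75% + 2.75% surcharge = 12.5% → $34.11
Used textbook $98.38: printed books → 9.25% → $9.10
Hard cider (6-pack) $16.02: alcohol → 12% → $1.92
Antacid chews $7.71: over-the-counter medicine → 7.75% → $0.60
Adhesive bandages $4.61: over-the-counter medicine → 7.75% → $0.36
Total tax = $0.72 + $34.11 + $9.10 + $1.92 + $0.60 + $0.36 = $46.81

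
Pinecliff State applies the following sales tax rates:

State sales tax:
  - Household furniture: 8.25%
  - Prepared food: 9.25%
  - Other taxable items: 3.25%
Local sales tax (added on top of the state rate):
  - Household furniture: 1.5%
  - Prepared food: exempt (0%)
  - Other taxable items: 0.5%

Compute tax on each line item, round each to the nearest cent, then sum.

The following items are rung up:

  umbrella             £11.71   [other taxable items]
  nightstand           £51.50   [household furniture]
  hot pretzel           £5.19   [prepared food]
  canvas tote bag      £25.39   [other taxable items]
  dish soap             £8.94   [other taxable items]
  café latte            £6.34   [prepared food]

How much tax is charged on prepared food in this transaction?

Hot pretzel £5.19: prepared food → 9.25% + 0% local = 9.25% → £0.48
Café latte £6.34: prepared food → 9.25% + 0% local = 9.25% → £0.59
Tax on prepared food = £0.48 + £0.59 = £1.07

£1.07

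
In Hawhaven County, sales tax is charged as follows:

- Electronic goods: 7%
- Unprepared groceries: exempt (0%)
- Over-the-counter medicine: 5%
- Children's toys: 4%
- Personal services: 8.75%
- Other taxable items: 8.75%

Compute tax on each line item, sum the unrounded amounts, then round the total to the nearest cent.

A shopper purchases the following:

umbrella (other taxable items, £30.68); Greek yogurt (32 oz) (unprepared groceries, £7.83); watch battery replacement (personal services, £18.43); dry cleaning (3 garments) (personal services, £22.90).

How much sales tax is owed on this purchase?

Umbrella £30.68: other taxable items → 8.75% → £2.6845
Greek yogurt (32 oz) £7.83: unprepared groceries → 0% → £0.00
Watch battery replacement £18.43: personal services → 8.75% → £1.612625
Dry cleaning (3 garments) £22.90: personal services → 8.75% → £2.00375
Unrounded tax sum = £6.300875 → £6.30

£6.30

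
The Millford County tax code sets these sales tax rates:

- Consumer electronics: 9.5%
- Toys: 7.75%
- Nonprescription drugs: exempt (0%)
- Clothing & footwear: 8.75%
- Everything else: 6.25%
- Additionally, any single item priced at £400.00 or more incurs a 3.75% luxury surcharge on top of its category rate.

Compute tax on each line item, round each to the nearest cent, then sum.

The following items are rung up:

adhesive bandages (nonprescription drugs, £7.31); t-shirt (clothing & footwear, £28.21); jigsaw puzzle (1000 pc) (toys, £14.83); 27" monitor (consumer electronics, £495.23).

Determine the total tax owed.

Adhesive bandages £7.31: nonprescription drugs → 0% → £0.00
T-shirt £28.21: clothing & footwear → 8.75% → £2.47
Jigsaw puzzle (1000 pc) £14.83: toys → 7.75% → £1.15
27" monitor £495.23: consumer electronics → 9.5% + 3.75% surcharge = 13.25% → £65.62
Total tax = £2.47 + £1.15 + £65.62 = £69.24

£69.24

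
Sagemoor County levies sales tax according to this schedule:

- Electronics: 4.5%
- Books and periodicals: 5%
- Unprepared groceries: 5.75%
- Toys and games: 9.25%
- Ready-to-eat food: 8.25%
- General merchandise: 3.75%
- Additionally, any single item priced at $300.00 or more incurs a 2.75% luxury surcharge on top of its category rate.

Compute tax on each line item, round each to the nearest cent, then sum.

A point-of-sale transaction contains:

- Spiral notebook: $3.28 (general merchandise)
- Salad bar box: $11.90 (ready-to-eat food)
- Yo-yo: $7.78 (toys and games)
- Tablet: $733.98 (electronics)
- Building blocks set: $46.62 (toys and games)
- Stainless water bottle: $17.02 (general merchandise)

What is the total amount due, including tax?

Spiral notebook $3.28: general merchandise → 3.75% → $0.12
Salad bar box $11.90: ready-to-eat food → 8.25% → $0.98
Yo-yo $7.78: toys and games → 9.25% → $0.72
Tablet $733.98: electronics → 4.5% + 2.75% surcharge = 7.25% → $53.21
Building blocks set $46.62: toys and games → 9.25% → $4.31
Stainless water bottle $17.02: general merchandise → 3.75% → $0.64
Subtotal = $820.58; tax = $59.98; total due = $880.56

$880.56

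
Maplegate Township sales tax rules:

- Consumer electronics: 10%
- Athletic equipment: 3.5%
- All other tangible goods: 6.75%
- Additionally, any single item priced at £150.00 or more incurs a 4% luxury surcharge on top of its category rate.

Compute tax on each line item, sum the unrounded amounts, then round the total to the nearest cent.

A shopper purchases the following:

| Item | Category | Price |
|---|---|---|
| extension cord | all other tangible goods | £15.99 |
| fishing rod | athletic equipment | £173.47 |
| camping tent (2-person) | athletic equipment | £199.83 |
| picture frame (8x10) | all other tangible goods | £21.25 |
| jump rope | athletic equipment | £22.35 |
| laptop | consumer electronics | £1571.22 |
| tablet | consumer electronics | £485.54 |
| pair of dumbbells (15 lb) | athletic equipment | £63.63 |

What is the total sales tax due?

£321.47

Extension cord £15.99: all other tangible goods → 6.75% → £1.079325
Fishing rod £173.47: athletic equipment → 3.5% + 4% surcharge = 7.5% → £13.01025
Camping tent (2-person) £199.83: athletic equipment → 3.5% + 4% surcharge = 7.5% → £14.98725
Picture frame (8x10) £21.25: all other tangible goods → 6.75% → £1.434375
Jump rope £22.35: athletic equipment → 3.5% → £0.78225
Laptop £1571.22: consumer electronics → 10% + 4% surcharge = 14% → £219.9708
Tablet £485.54: consumer electronics → 10% + 4% surcharge = 14% → £67.9756
Pair of dumbbells (15 lb) £63.63: athletic equipment → 3.5% → £2.22705
Unrounded tax sum = £321.4669 → £321.47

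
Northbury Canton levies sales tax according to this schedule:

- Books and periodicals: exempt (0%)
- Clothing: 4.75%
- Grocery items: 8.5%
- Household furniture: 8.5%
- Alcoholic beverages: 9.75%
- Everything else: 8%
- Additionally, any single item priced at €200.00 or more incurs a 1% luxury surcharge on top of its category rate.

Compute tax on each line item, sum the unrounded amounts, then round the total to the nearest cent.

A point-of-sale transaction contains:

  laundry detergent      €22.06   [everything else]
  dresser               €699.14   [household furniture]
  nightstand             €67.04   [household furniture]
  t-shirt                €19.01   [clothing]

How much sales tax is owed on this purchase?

€74.78

Laundry detergent €22.06: everything else → 8% → €1.7648
Dresser €699.14: household furniture → 8.5% + 1% surcharge = 9.5% → €66.4183
Nightstand €67.04: household furniture → 8.5% → €5.6984
T-shirt €19.01: clothing → 4.75% → €0.902975
Unrounded tax sum = €74.784475 → €74.78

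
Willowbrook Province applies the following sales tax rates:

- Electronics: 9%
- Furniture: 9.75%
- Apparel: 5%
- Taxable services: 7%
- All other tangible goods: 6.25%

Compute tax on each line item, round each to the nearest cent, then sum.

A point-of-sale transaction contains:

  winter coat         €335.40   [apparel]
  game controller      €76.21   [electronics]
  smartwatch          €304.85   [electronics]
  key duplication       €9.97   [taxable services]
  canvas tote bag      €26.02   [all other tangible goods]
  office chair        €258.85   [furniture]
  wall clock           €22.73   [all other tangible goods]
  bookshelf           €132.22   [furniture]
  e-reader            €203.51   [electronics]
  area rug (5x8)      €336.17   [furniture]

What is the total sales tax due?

Winter coat €335.40: apparel → 5% → €16.77
Game controller €76.21: electronics → 9% → €6.86
Smartwatch €304.85: electronics → 9% → €27.44
Key duplication €9.97: taxable services → 7% → €0.70
Canvas tote bag €26.02: all other tangible goods → 6.25% → €1.63
Office chair €258.85: furniture → 9.75% → €25.24
Wall clock €22.73: all other tangible goods → 6.25% → €1.42
Bookshelf €132.22: furniture → 9.75% → €12.89
E-reader €203.51: electronics → 9% → €18.32
Area rug (5x8) €336.17: furniture → 9.75% → €32.78
Total tax = €16.77 + €6.86 + €27.44 + €0.70 + €1.63 + €25.24 + €1.42 + €12.89 + €18.32 + €32.78 = €144.05

€144.05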